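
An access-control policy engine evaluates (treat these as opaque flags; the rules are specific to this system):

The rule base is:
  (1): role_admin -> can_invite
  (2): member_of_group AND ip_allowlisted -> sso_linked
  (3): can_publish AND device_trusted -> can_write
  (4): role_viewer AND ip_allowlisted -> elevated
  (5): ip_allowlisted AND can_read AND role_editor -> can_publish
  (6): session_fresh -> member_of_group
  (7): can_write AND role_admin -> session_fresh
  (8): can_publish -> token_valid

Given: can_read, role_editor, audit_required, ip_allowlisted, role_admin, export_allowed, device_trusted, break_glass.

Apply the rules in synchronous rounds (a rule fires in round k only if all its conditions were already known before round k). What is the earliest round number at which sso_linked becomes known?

5

[1] (1) [role_admin -> can_invite]; (5) [ip_allowlisted AND can_read AND role_editor -> can_publish]. ⇒ new: can_invite, can_publish.
[2] (3) [can_publish AND device_trusted -> can_write]; (8) [can_publish -> token_valid]. ⇒ new: can_write, token_valid.
[3] (7) [can_write AND role_admin -> session_fresh]. ⇒ new: session_fresh.
[4] (6) [session_fresh -> member_of_group]. ⇒ new: member_of_group.
[5] (2) [member_of_group AND ip_allowlisted -> sso_linked]. ⇒ new: sso_linked.
sso_linked first appears in round 5.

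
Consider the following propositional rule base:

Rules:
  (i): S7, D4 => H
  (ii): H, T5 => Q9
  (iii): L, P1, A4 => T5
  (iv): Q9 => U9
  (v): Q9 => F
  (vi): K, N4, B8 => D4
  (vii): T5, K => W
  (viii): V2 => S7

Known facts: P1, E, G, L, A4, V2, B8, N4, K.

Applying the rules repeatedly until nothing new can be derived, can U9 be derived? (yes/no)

yes

Round 1: (iii) [L, P1, A4 => T5]; (vi) [K, N4, B8 => D4]; (viii) [V2 => S7]. Adds T5, D4, S7.
Round 2: (i) [S7, D4 => H]; (vii) [T5, K => W]. Adds H, W.
Round 3: (ii) [H, T5 => Q9]. Adds Q9.
Round 4: (iv) [Q9 => U9]; (v) [Q9 => F]. Adds U9, F.
U9 appears in round 4, so it is derivable.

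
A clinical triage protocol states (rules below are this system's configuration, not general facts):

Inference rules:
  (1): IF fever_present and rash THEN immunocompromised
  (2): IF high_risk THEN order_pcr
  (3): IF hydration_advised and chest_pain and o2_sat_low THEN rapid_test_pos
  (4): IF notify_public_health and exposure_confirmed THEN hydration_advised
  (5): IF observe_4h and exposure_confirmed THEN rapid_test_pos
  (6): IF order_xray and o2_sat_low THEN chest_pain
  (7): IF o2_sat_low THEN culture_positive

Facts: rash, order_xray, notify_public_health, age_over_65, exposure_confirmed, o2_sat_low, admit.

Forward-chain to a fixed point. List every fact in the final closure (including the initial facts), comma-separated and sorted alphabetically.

Round 1 — (4), (6), (7), derive hydration_advised, chest_pain, culture_positive.
Round 2 — (3), derive rapid_test_pos.

admit, age_over_65, chest_pain, culture_positive, exposure_confirmed, hydration_advised, notify_public_health, o2_sat_low, order_xray, rapid_test_pos, rash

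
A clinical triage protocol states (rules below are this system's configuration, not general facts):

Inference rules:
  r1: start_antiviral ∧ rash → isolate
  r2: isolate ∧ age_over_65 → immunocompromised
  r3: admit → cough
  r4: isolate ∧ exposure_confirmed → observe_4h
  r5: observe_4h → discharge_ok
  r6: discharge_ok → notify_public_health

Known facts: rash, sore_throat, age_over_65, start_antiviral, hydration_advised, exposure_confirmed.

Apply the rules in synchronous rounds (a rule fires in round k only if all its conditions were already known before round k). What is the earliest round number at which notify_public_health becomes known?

4

Round 1: r1 [start_antiviral ∧ rash → isolate]. Adds isolate.
Round 2: r2 [isolate ∧ age_over_65 → immunocompromised]; r4 [isolate ∧ exposure_confirmed → observe_4h]. Adds immunocompromised, observe_4h.
Round 3: r5 [observe_4h → discharge_ok]. Adds discharge_ok.
Round 4: r6 [discharge_ok → notify_public_health]. Adds notify_public_health.
notify_public_health first appears in round 4.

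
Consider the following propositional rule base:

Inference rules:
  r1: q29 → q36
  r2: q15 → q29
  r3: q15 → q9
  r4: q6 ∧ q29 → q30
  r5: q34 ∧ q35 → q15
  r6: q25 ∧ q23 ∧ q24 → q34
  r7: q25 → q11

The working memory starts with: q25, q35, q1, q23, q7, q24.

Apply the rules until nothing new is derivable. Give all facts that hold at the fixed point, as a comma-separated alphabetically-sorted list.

q1, q11, q15, q23, q24, q25, q29, q34, q35, q36, q7, q9

Round 1 — r6, r7, derive q34, q11.
Round 2 — r5, derive q15.
Round 3 — r2, r3, derive q29, q9.
Round 4 — r1, derive q36.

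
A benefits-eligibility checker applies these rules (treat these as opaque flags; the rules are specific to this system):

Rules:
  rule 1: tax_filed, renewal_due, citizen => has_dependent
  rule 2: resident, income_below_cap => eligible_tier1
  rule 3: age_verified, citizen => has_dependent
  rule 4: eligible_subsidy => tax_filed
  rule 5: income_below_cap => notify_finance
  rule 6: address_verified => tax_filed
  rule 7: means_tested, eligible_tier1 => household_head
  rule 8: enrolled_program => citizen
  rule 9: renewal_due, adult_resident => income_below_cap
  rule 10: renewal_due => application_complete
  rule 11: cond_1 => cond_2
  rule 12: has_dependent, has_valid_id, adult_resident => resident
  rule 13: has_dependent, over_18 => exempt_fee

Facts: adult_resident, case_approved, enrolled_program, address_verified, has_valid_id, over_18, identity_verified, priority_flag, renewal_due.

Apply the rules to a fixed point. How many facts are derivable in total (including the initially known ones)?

18

Round 1 — rule 6, rule 8, rule 9, rule 10, derive tax_filed, citizen, income_below_cap, application_complete.
Round 2 — rule 1, rule 5, derive has_dependent, notify_finance.
Round 3 — rule 12, rule 13, derive resident, exempt_fee.
Round 4 — rule 2, derive eligible_tier1.
Closure: {address_verified, adult_resident, application_complete, case_approved, citizen, eligible_tier1, enrolled_program, exempt_fee, has_dependent, has_valid_id, identity_verified, income_below_cap, notify_finance, over_18, priority_flag, renewal_due, resident, tax_filed} — 18 facts.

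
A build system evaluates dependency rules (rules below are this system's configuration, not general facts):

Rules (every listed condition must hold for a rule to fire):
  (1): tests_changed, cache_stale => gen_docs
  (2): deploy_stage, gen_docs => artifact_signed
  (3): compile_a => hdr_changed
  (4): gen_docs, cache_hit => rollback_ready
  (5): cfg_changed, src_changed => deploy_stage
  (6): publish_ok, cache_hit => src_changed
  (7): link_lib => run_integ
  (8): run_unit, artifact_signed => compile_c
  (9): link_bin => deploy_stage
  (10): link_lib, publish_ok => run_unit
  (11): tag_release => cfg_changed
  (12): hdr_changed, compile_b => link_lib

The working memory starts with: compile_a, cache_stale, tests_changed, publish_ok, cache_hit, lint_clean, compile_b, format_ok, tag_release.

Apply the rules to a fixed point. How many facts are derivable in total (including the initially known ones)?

20

Round 1 — (1), (3), (6), (11), derive gen_docs, hdr_changed, src_changed, cfg_changed.
Round 2 — (4), (5), (12), derive rollback_ready, deploy_stage, link_lib.
Round 3 — (2), (7), (10), derive artifact_signed, run_integ, run_unit.
Round 4 — (8), derive compile_c.
Closure: {artifact_signed, cache_hit, cache_stale, cfg_changed, compile_a, compile_b, compile_c, deploy_stage, format_ok, gen_docs, hdr_changed, link_lib, lint_clean, publish_ok, rollback_ready, run_integ, run_unit, src_changed, tag_release, tests_changed} — 20 facts.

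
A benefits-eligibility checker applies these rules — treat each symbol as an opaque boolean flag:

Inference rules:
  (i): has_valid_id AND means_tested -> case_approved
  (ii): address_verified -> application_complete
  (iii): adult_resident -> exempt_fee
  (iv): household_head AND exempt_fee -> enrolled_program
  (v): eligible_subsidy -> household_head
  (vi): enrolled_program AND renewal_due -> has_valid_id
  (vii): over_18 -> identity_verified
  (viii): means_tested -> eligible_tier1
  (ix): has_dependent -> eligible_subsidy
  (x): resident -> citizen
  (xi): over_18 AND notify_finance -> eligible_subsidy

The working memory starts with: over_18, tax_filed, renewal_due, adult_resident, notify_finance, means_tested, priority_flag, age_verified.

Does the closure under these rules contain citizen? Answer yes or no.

no

Round 1 — (iii), (vii), (viii), (xi), derive exempt_fee, identity_verified, eligible_tier1, eligible_subsidy.
Round 2 — (v), derive household_head.
Round 3 — (iv), derive enrolled_program.
Round 4 — (vi), derive has_valid_id.
Round 5 — (i), derive case_approved.
Fixed point reached. citizen is concluded only by (x); (x) needs resident (never derived).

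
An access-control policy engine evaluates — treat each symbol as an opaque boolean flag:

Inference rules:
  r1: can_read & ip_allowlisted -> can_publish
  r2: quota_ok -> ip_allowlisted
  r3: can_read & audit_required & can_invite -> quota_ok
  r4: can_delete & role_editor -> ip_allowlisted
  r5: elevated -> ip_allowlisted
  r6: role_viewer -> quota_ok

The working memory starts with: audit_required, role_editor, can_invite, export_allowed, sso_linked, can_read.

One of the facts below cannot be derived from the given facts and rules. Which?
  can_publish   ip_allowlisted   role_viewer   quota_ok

Round 1 fires r3, giving quota_ok.
Round 2 fires r2, giving ip_allowlisted.
Round 3 fires r1, giving can_publish.
Derived: can_publish (round 3), quota_ok (round 1), ip_allowlisted (round 2). role_viewer never appears in any round.

role_viewer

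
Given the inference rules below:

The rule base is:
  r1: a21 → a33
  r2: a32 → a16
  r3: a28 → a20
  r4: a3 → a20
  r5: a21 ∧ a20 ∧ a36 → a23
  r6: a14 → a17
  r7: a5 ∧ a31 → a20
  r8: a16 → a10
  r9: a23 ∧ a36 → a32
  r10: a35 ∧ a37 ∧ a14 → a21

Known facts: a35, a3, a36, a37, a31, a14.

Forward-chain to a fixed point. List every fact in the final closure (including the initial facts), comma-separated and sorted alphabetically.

Round 1 — r4, r6, r10, derive a20, a17, a21.
Round 2 — r1, r5, derive a33, a23.
Round 3 — r9, derive a32.
Round 4 — r2, derive a16.
Round 5 — r8, derive a10.

a10, a14, a16, a17, a20, a21, a23, a3, a31, a32, a33, a35, a36, a37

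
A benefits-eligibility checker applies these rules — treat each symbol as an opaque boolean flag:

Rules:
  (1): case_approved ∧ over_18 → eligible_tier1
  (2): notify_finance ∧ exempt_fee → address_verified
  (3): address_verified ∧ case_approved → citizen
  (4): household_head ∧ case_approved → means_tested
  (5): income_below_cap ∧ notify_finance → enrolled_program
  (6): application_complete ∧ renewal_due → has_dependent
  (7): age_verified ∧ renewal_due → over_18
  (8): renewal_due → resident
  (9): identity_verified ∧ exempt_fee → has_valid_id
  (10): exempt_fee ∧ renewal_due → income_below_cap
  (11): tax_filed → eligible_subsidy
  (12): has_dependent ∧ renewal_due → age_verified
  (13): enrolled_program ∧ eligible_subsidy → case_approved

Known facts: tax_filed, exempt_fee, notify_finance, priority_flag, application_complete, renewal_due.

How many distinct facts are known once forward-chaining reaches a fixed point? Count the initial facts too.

17

Round 1: (2) [notify_finance ∧ exempt_fee → address_verified]; (6) [application_complete ∧ renewal_due → has_dependent]; (8) [renewal_due → resident]; (10) [exempt_fee ∧ renewal_due → income_below_cap]; (11) [tax_filed → eligible_subsidy]. Adds address_verified, has_dependent, resident, income_below_cap, eligible_subsidy.
Round 2: (5) [income_below_cap ∧ notify_finance → enrolled_program]; (12) [has_dependent ∧ renewal_due → age_verified]. Adds enrolled_program, age_verified.
Round 3: (7) [age_verified ∧ renewal_due → over_18]; (13) [enrolled_program ∧ eligible_subsidy → case_approved]. Adds over_18, case_approved.
Round 4: (1) [case_approved ∧ over_18 → eligible_tier1]; (3) [address_verified ∧ case_approved → citizen]. Adds eligible_tier1, citizen.
Closure: {address_verified, age_verified, application_complete, case_approved, citizen, eligible_subsidy, eligible_tier1, enrolled_program, exempt_fee, has_dependent, income_below_cap, notify_finance, over_18, priority_flag, renewal_due, resident, tax_filed} — 17 facts.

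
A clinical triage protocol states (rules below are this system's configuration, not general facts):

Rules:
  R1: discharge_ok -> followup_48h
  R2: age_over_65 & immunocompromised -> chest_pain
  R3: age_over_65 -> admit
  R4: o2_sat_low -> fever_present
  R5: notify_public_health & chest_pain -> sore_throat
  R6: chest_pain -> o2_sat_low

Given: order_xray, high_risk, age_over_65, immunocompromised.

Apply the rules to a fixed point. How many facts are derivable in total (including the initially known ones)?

8

Round 1: R2 [age_over_65 & immunocompromised -> chest_pain]; R3 [age_over_65 -> admit]. Adds chest_pain, admit.
Round 2: R6 [chest_pain -> o2_sat_low]. Adds o2_sat_low.
Round 3: R4 [o2_sat_low -> fever_present]. Adds fever_present.
Closure: {admit, age_over_65, chest_pain, fever_present, high_risk, immunocompromised, o2_sat_low, order_xray} — 8 facts.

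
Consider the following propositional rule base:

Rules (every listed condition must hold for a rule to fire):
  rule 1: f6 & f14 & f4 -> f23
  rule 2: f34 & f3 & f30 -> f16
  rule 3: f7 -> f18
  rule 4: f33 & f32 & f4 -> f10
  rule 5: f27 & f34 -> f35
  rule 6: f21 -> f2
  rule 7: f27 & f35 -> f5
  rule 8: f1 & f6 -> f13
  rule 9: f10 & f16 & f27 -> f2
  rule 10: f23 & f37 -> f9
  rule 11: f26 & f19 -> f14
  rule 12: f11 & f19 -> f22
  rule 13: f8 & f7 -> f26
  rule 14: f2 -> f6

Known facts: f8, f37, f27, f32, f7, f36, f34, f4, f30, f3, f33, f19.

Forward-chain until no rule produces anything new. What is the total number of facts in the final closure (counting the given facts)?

Round 1 — rule 2, rule 3, rule 4, rule 5, rule 13, derive f16, f18, f10, f35, f26.
Round 2 — rule 7, rule 9, rule 11, derive f5, f2, f14.
Round 3 — rule 14, derive f6.
Round 4 — rule 1, derive f23.
Round 5 — rule 10, derive f9.
Closure: {f10, f14, f16, f18, f19, f2, f23, f26, f27, f3, f30, f32, f33, f34, f35, f36, f37, f4, f5, f6, f7, f8, f9} — 23 facts.

23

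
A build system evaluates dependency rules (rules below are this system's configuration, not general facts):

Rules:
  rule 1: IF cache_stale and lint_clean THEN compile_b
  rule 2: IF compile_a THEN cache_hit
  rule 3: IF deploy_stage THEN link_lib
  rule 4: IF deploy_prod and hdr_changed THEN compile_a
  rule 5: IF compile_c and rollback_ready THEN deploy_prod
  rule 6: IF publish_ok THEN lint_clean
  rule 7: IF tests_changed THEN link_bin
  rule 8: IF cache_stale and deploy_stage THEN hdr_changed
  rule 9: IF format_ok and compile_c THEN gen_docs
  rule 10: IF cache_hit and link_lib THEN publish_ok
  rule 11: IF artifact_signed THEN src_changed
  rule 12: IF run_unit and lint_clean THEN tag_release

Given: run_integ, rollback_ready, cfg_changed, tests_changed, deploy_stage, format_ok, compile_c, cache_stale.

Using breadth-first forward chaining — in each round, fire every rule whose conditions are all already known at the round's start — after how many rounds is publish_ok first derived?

Round 1: rule 3 [IF deploy_stage THEN link_lib]; rule 5 [IF compile_c and rollback_ready THEN deploy_prod]; rule 7 [IF tests_changed THEN link_bin]; rule 8 [IF cache_stale and deploy_stage THEN hdr_changed]; rule 9 [IF format_ok and compile_c THEN gen_docs]. New: link_lib, deploy_prod, link_bin, hdr_changed, gen_docs.
Round 2: rule 4 [IF deploy_prod and hdr_changed THEN compile_a]. New: compile_a.
Round 3: rule 2 [IF compile_a THEN cache_hit]. New: cache_hit.
Round 4: rule 10 [IF cache_hit and link_lib THEN publish_ok]. New: publish_ok.
publish_ok first appears in round 4.

4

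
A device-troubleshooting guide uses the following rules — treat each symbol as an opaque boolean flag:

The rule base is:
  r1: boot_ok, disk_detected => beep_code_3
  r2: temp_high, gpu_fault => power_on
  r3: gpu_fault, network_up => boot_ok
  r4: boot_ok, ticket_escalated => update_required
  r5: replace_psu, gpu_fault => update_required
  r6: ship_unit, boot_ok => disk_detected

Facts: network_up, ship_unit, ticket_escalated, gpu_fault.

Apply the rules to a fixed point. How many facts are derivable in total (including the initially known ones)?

8

Round 1 — r3, derive boot_ok.
Round 2 — r4, r6, derive update_required, disk_detected.
Round 3 — r1, derive beep_code_3.
Closure: {beep_code_3, boot_ok, disk_detected, gpu_fault, network_up, ship_unit, ticket_escalated, update_required} — 8 facts.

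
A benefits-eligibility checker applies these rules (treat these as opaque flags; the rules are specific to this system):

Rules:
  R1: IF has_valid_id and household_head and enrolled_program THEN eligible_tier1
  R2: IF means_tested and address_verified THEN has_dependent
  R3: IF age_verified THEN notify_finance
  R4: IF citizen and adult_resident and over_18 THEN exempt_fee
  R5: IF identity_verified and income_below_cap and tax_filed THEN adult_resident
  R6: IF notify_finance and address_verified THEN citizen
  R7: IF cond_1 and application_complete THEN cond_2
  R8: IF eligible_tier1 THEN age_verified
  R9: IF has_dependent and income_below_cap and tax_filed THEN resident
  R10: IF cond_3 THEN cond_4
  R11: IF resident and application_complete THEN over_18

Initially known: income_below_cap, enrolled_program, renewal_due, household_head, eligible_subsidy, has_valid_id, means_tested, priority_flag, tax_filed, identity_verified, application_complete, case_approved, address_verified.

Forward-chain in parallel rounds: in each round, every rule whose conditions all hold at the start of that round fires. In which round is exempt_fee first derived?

5

[1] R1 [IF has_valid_id and household_head and enrolled_program THEN eligible_tier1]; R2 [IF means_tested and address_verified THEN has_dependent]; R5 [IF identity_verified and income_below_cap and tax_filed THEN adult_resident]. ⇒ new: eligible_tier1, has_dependent, adult_resident.
[2] R8 [IF eligible_tier1 THEN age_verified]; R9 [IF has_dependent and income_below_cap and tax_filed THEN resident]. ⇒ new: age_verified, resident.
[3] R3 [IF age_verified THEN notify_finance]; R11 [IF resident and application_complete THEN over_18]. ⇒ new: notify_finance, over_18.
[4] R6 [IF notify_finance and address_verified THEN citizen]. ⇒ new: citizen.
[5] R4 [IF citizen and adult_resident and over_18 THEN exempt_fee]. ⇒ new: exempt_fee.
exempt_fee first appears in round 5.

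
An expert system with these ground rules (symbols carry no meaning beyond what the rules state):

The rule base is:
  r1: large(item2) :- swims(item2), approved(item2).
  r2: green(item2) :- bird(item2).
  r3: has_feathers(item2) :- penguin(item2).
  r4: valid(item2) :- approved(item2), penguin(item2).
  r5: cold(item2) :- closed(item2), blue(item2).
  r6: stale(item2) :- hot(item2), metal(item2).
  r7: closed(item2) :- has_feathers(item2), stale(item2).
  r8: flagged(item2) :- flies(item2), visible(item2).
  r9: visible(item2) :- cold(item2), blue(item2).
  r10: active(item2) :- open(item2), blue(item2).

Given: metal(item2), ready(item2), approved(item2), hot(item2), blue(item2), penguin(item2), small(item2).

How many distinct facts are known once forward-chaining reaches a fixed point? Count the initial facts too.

Round 1 fires r3, r4, r6, giving has_feathers(item2), valid(item2), stale(item2).
Round 2 fires r7, giving closed(item2).
Round 3 fires r5, giving cold(item2).
Round 4 fires r9, giving visible(item2).
Closure: {approved(item2), blue(item2), closed(item2), cold(item2), has_feathers(item2), hot(item2), metal(item2), penguin(item2), ready(item2), small(item2), stale(item2), valid(item2), visible(item2)} — 13 facts.

13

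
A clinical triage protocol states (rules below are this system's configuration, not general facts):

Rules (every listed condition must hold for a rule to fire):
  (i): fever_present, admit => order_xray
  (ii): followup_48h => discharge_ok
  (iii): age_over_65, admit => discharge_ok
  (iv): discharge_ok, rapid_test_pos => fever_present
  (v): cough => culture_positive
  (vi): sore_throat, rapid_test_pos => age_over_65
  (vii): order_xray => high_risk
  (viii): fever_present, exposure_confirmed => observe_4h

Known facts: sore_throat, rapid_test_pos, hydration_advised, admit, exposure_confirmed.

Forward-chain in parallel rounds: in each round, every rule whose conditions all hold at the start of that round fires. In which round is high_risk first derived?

Round 1 fires (vi), giving age_over_65.
Round 2 fires (iii), giving discharge_ok.
Round 3 fires (iv), giving fever_present.
Round 4 fires (i), (viii), giving order_xray, observe_4h.
Round 5 fires (vii), giving high_risk.
high_risk first appears in round 5.

5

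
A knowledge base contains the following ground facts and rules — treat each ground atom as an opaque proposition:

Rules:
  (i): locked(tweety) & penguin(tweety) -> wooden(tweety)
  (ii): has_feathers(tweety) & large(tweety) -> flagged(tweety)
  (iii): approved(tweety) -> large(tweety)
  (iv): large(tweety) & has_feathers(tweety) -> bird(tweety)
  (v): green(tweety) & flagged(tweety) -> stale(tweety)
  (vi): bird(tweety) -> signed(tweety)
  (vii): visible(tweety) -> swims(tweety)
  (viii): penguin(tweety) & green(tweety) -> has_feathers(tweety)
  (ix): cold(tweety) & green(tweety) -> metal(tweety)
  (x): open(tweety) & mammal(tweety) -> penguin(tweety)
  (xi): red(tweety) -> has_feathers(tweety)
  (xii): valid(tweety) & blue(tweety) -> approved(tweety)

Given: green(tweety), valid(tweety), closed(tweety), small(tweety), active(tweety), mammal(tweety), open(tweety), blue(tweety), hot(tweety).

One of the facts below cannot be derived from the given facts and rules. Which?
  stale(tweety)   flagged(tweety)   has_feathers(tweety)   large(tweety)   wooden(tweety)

wooden(tweety)

Round 1: (x) [open(tweety) & mammal(tweety) -> penguin(tweety)]; (xii) [valid(tweety) & blue(tweety) -> approved(tweety)]. Adds penguin(tweety), approved(tweety).
Round 2: (iii) [approved(tweety) -> large(tweety)]; (viii) [penguin(tweety) & green(tweety) -> has_feathers(tweety)]. Adds large(tweety), has_feathers(tweety).
Round 3: (ii) [has_feathers(tweety) & large(tweety) -> flagged(tweety)]; (iv) [large(tweety) & has_feathers(tweety) -> bird(tweety)]. Adds flagged(tweety), bird(tweety).
Round 4: (v) [green(tweety) & flagged(tweety) -> stale(tweety)]; (vi) [bird(tweety) -> signed(tweety)]. Adds stale(tweety), signed(tweety).
Derived: large(tweety) (round 2), has_feathers(tweety) (round 2), flagged(tweety) (round 3), stale(tweety) (round 4). wooden(tweety) never appears in any round.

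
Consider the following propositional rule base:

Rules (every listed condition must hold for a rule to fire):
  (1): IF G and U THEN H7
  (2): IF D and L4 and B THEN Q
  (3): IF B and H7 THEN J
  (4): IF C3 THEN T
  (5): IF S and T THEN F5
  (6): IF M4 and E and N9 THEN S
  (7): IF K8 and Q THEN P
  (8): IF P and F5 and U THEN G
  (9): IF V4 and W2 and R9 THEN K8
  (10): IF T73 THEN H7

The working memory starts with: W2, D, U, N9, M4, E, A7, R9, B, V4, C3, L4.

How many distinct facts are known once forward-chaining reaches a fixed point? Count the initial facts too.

[1] (2) [IF D and L4 and B THEN Q]; (4) [IF C3 THEN T]; (6) [IF M4 and E and N9 THEN S]; (9) [IF V4 and W2 and R9 THEN K8]. ⇒ new: Q, T, S, K8.
[2] (5) [IF S and T THEN F5]; (7) [IF K8 and Q THEN P]. ⇒ new: F5, P.
[3] (8) [IF P and F5 and U THEN G]. ⇒ new: G.
[4] (1) [IF G and U THEN H7]. ⇒ new: H7.
[5] (3) [IF B and H7 THEN J]. ⇒ new: J.
Closure: {A7, B, C3, D, E, F5, G, H7, J, K8, L4, M4, N9, P, Q, R9, S, T, U, V4, W2} — 21 facts.

21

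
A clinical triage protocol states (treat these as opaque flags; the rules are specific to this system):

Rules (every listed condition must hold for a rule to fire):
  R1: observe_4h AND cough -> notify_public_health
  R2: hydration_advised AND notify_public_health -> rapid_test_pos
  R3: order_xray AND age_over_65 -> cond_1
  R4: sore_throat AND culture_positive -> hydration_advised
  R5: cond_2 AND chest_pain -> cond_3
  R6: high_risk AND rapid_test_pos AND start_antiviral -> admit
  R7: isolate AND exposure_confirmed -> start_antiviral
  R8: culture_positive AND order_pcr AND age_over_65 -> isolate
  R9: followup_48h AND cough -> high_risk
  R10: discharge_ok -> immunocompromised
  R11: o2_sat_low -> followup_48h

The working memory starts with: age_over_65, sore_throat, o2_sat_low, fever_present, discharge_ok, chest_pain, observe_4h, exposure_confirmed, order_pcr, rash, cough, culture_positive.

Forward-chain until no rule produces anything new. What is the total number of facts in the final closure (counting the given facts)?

21

Round 1 fires R1, R4, R8, R10, R11, giving notify_public_health, hydration_advised, isolate, immunocompromised, followup_48h.
Round 2 fires R2, R7, R9, giving rapid_test_pos, start_antiviral, high_risk.
Round 3 fires R6, giving admit.
Closure: {admit, age_over_65, chest_pain, cough, culture_positive, discharge_ok, exposure_confirmed, fever_present, followup_48h, high_risk, hydration_advised, immunocompromised, isolate, notify_public_health, o2_sat_low, observe_4h, order_pcr, rapid_test_pos, rash, sore_throat, start_antiviral} — 21 facts.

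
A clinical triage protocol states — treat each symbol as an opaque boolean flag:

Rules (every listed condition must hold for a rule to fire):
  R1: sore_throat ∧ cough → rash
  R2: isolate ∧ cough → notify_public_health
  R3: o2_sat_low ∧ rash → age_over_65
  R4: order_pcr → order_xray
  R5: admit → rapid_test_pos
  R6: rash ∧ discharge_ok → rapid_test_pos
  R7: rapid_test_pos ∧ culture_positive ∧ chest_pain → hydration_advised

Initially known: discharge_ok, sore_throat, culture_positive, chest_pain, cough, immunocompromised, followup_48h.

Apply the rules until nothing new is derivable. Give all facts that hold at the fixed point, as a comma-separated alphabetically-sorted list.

chest_pain, cough, culture_positive, discharge_ok, followup_48h, hydration_advised, immunocompromised, rapid_test_pos, rash, sore_throat

Round 1: R1 [sore_throat ∧ cough → rash]. Adds rash.
Round 2: R6 [rash ∧ discharge_ok → rapid_test_pos]. Adds rapid_test_pos.
Round 3: R7 [rapid_test_pos ∧ culture_positive ∧ chest_pain → hydration_advised]. Adds hydration_advised.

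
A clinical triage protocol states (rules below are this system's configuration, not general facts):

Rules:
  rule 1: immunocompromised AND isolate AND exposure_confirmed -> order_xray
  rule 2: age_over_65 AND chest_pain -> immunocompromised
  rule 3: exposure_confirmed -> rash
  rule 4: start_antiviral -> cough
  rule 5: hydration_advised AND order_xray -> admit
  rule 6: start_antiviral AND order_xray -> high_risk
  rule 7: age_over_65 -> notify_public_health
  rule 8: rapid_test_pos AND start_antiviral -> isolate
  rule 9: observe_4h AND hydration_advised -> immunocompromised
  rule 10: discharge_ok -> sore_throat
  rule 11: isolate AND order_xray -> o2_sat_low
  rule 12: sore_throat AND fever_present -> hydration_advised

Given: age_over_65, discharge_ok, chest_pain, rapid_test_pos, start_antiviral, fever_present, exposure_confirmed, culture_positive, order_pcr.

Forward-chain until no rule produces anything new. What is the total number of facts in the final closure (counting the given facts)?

20

Round 1 — rule 2, rule 3, rule 4, rule 7, rule 8, rule 10, derive immunocompromised, rash, cough, notify_public_health, isolate, sore_throat.
Round 2 — rule 1, rule 12, derive order_xray, hydration_advised.
Round 3 — rule 5, rule 6, rule 11, derive admit, high_risk, o2_sat_low.
Closure: {admit, age_over_65, chest_pain, cough, culture_positive, discharge_ok, exposure_confirmed, fever_present, high_risk, hydration_advised, immunocompromised, isolate, notify_public_health, o2_sat_low, order_pcr, order_xray, rapid_test_pos, rash, sore_throat, start_antiviral} — 20 facts.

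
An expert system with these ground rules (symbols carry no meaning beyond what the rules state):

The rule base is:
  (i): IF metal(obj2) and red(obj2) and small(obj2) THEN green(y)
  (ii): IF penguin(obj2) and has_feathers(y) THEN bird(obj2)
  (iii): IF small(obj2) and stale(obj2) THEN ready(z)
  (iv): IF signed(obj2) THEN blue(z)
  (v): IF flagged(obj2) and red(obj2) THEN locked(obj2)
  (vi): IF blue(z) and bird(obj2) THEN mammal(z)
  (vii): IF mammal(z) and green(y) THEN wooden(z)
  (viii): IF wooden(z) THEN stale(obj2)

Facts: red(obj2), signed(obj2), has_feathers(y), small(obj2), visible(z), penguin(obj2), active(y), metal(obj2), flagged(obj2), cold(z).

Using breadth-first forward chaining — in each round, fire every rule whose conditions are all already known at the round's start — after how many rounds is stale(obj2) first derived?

Round 1 fires (i), (ii), (iv), (v), giving green(y), bird(obj2), blue(z), locked(obj2).
Round 2 fires (vi), giving mammal(z).
Round 3 fires (vii), giving wooden(z).
Round 4 fires (viii), giving stale(obj2).
stale(obj2) first appears in round 4.

4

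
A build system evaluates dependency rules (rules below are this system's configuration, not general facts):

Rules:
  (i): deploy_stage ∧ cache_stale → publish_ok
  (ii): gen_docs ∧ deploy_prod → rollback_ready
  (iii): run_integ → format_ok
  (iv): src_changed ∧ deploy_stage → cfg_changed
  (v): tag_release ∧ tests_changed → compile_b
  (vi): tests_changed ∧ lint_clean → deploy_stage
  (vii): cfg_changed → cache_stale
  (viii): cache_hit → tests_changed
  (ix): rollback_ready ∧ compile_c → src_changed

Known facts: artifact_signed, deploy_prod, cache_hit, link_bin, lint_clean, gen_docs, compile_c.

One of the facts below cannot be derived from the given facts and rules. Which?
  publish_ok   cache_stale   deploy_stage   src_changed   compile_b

Round 1: (ii) [gen_docs ∧ deploy_prod → rollback_ready]; (viii) [cache_hit → tests_changed]. Adds rollback_ready, tests_changed.
Round 2: (vi) [tests_changed ∧ lint_clean → deploy_stage]; (ix) [rollback_ready ∧ compile_c → src_changed]. Adds deploy_stage, src_changed.
Round 3: (iv) [src_changed ∧ deploy_stage → cfg_changed]. Adds cfg_changed.
Round 4: (vii) [cfg_changed → cache_stale]. Adds cache_stale.
Round 5: (i) [deploy_stage ∧ cache_stale → publish_ok]. Adds publish_ok.
Derived: publish_ok (round 5), deploy_stage (round 2), src_changed (round 2), cache_stale (round 4). compile_b never appears in any round.

compile_b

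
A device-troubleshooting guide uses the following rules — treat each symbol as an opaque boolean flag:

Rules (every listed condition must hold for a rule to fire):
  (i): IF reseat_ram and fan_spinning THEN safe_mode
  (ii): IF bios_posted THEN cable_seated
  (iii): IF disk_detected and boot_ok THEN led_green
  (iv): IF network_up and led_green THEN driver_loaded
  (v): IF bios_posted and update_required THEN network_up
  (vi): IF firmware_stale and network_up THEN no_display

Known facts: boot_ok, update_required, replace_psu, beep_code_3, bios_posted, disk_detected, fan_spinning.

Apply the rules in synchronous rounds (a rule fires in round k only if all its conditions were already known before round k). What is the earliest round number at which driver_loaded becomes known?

2

Round 1: (ii) [IF bios_posted THEN cable_seated]; (iii) [IF disk_detected and boot_ok THEN led_green]; (v) [IF bios_posted and update_required THEN network_up]. New: cable_seated, led_green, network_up.
Round 2: (iv) [IF network_up and led_green THEN driver_loaded]. New: driver_loaded.
driver_loaded first appears in round 2.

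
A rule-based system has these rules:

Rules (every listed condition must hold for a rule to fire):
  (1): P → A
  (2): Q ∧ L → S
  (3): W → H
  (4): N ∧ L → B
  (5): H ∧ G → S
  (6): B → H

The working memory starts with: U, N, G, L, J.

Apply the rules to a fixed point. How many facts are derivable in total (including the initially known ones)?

[1] (4) [N ∧ L → B]. ⇒ new: B.
[2] (6) [B → H]. ⇒ new: H.
[3] (5) [H ∧ G → S]. ⇒ new: S.
Closure: {B, G, H, J, L, N, S, U} — 8 facts.

8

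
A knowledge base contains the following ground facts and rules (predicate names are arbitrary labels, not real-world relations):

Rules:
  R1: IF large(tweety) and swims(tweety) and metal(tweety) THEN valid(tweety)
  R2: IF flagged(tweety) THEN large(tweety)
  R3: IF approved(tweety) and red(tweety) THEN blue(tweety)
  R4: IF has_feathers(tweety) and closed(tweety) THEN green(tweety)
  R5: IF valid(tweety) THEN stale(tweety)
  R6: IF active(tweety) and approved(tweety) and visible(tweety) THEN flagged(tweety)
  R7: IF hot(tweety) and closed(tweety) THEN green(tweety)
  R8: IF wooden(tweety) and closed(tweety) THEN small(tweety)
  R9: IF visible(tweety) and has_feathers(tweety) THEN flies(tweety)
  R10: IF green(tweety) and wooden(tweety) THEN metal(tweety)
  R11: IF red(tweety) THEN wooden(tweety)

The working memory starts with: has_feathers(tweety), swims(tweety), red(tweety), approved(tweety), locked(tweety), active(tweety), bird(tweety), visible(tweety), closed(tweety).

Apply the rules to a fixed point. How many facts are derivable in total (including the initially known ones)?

Round 1 — R3, R4, R6, R9, R11, derive blue(tweety), green(tweety), flagged(tweety), flies(tweety), wooden(tweety).
Round 2 — R2, R8, R10, derive large(tweety), small(tweety), metal(tweety).
Round 3 — R1, derive valid(tweety).
Round 4 — R5, derive stale(tweety).
Closure: {active(tweety), approved(tweety), bird(tweety), blue(tweety), closed(tweety), flagged(tweety), flies(tweety), green(tweety), has_feathers(tweety), large(tweety), locked(tweety), metal(tweety), red(tweety), small(tweety), stale(tweety), swims(tweety), valid(tweety), visible(tweety), wooden(tweety)} — 19 facts.

19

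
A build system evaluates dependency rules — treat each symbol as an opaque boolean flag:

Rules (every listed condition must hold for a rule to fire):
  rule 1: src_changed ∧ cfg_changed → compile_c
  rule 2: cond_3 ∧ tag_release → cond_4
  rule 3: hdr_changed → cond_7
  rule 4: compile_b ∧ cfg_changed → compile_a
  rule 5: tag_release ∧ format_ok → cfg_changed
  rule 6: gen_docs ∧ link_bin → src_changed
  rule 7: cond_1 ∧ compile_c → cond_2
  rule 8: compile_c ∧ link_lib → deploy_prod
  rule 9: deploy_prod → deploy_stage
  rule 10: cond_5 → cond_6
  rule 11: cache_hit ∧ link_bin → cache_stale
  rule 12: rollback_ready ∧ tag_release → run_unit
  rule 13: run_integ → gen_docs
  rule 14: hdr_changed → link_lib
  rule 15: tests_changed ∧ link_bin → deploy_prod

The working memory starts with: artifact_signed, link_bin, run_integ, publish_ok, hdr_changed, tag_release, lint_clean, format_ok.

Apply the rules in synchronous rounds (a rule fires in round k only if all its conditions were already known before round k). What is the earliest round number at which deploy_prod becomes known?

4

Round 1 fires rule 3, rule 5, rule 13, rule 14, giving cond_7, cfg_changed, gen_docs, link_lib.
Round 2 fires rule 6, giving src_changed.
Round 3 fires rule 1, giving compile_c.
Round 4 fires rule 8, giving deploy_prod.
deploy_prod first appears in round 4.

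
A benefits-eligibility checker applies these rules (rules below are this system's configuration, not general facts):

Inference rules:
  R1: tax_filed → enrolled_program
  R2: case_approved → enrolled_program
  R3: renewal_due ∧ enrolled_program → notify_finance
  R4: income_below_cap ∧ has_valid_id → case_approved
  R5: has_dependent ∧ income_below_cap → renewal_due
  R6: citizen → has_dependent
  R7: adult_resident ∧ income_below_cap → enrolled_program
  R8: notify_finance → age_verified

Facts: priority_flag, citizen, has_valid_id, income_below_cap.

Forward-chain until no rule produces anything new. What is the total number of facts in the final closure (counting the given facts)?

Round 1: R4 [income_below_cap ∧ has_valid_id → case_approved]; R6 [citizen → has_dependent]. Adds case_approved, has_dependent.
Round 2: R2 [case_approved → enrolled_program]; R5 [has_dependent ∧ income_below_cap → renewal_due]. Adds enrolled_program, renewal_due.
Round 3: R3 [renewal_due ∧ enrolled_program → notify_finance]. Adds notify_finance.
Round 4: R8 [notify_finance → age_verified]. Adds age_verified.
Closure: {age_verified, case_approved, citizen, enrolled_program, has_dependent, has_valid_id, income_below_cap, notify_finance, priority_flag, renewal_due} — 10 facts.

10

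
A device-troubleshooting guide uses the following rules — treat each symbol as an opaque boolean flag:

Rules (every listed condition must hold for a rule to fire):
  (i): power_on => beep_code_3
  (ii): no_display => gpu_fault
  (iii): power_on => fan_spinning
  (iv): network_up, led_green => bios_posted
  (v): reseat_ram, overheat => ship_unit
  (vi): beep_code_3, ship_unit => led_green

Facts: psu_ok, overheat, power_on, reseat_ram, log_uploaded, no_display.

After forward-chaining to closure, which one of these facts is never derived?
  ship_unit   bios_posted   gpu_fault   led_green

bios_posted

Round 1: (i) [power_on => beep_code_3]; (ii) [no_display => gpu_fault]; (iii) [power_on => fan_spinning]; (v) [reseat_ram, overheat => ship_unit]. Adds beep_code_3, gpu_fault, fan_spinning, ship_unit.
Round 2: (vi) [beep_code_3, ship_unit => led_green]. Adds led_green.
Derived: led_green (round 2), gpu_fault (round 1), ship_unit (round 1). bios_posted never appears in any round.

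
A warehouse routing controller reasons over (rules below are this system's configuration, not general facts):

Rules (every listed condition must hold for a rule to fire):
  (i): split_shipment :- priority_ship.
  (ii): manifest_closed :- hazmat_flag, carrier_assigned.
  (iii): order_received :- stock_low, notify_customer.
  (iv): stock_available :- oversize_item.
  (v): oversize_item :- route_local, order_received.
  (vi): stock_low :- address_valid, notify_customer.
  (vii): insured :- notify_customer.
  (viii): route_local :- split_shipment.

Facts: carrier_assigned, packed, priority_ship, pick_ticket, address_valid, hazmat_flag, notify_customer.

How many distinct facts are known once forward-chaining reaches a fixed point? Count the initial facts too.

Round 1: (i) [split_shipment :- priority_ship.]; (ii) [manifest_closed :- hazmat_flag, carrier_assigned.]; (vi) [stock_low :- address_valid, notify_customer.]; (vii) [insured :- notify_customer.]. New: split_shipment, manifest_closed, stock_low, insured.
Round 2: (iii) [order_received :- stock_low, notify_customer.]; (viii) [route_local :- split_shipment.]. New: order_received, route_local.
Round 3: (v) [oversize_item :- route_local, order_received.]. New: oversize_item.
Round 4: (iv) [stock_available :- oversize_item.]. New: stock_available.
Closure: {address_valid, carrier_assigned, hazmat_flag, insured, manifest_closed, notify_customer, order_received, oversize_item, packed, pick_ticket, priority_ship, route_local, split_shipment, stock_available, stock_low} — 15 facts.

15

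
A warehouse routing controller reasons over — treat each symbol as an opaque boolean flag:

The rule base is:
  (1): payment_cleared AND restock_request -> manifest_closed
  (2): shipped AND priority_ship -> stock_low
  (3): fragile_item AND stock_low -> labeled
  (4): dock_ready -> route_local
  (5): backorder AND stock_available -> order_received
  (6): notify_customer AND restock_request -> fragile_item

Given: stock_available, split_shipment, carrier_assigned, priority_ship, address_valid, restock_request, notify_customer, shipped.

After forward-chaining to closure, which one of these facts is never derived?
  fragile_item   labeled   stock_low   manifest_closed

Round 1 — (2), (6), derive stock_low, fragile_item.
Round 2 — (3), derive labeled.
Derived: labeled (round 2), fragile_item (round 1), stock_low (round 1). manifest_closed never appears in any round.

manifest_closed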